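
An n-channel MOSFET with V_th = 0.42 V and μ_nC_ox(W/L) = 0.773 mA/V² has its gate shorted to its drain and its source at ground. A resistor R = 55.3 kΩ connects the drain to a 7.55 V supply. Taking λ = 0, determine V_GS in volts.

With gate tied to drain, V_GS = V_DS ≥ V_GS − V_th, so the device is in saturation.
KCL at the drain: ½ k_n (V_GS − V_th)² = (V_DD − V_GS)/R.
Let x = V_GS − 0.42. Then 21.4 x² + x − 7.13 = 0, giving x = 0.555 V (positive root), so V_GS = 0.975 V.
I_D = (V_DD − V_GS)/R = (7.55 − 0.975) / 55.3 = 0.119 mA.

V_GS = 0.975 V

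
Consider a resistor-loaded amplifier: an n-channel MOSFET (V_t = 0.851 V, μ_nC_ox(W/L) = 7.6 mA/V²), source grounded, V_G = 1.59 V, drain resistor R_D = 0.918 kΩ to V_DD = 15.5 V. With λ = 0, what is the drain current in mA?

V_GS = V_G = 1.59 V, so V_ov = 1.59 − 0.851 = 0.739 V.
Assume saturation: I_D = ½ k_n V_ov² = 0.5 × 7.6 × 0.739² = 2.08 mA, giving V_DS = V_DD − I_D R_D = 15.5 − 2.08 × 0.918 = 13.6 V.
V_DS = 13.6 V ≥ V_ov = 0.739 V, confirming saturation.

I_D = 2.08 mA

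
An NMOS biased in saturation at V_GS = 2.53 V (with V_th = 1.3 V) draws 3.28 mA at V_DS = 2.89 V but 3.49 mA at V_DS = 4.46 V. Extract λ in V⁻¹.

λ = 0.0462 V⁻¹

With V_GS fixed, I_D ∝ (1 + λ V_DS) in saturation, so I_D2/I_D1 = (1 + λ V_DS2)/(1 + λ V_DS1).
3.49/3.28 = 1.064 = (1 + 4.46 λ)/(1 + 2.89 λ).
Solving: λ (I_D1 V_DS2 − I_D2 V_DS1) = I_D2 − I_D1, so λ = (3.49 − 3.28) / (3.28 × 4.46 − 3.49 × 2.89) = 0.21 / 4.54 = 0.0462 V⁻¹.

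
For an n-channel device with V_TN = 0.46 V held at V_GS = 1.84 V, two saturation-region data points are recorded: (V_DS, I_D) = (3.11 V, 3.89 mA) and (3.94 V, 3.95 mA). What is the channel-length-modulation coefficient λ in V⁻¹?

With V_GS fixed, I_D ∝ (1 + λ V_DS) in saturation, so I_D2/I_D1 = (1 + λ V_DS2)/(1 + λ V_DS1).
3.95/3.89 = 1.015 = (1 + 3.94 λ)/(1 + 3.11 λ).
Solving: λ (I_D1 V_DS2 − I_D2 V_DS1) = I_D2 − I_D1, so λ = (3.95 − 3.89) / (3.89 × 3.94 − 3.95 × 3.11) = 0.06 / 3.04 = 0.0197 V⁻¹.

λ = 0.0197 V⁻¹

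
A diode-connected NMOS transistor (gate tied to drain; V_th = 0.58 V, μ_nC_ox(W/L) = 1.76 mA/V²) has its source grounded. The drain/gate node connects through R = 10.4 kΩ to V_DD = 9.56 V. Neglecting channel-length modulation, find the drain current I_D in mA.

I_D = 0.773 mA

With gate tied to drain, V_GS = V_DS ≥ V_GS − V_th, so the device is in saturation.
KCL at the drain: ½ k_n (V_GS − V_th)² = (V_DD − V_GS)/R.
Let x = V_GS − 0.58. Then 9.15 x² + x − 8.98 = 0, giving x = 0.937 V (positive root), so V_GS = 1.52 V.
I_D = (V_DD − V_GS)/R = (9.56 − 1.52) / 10.4 = 0.773 mA.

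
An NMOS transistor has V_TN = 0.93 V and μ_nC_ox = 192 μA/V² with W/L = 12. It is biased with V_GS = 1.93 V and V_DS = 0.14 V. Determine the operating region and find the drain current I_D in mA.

k_n = μ_nC_ox · (W/L) = 2.304 mA/V².
V_ov = V_GS − V_TN = 1.93 − 0.93 = 1 V.
Since V_DS = 0.14 V < V_ov = 1 V, the device is in the triode region.
I_D = k_n [V_ov · V_DS − ½ V_DS²] = 2.304 × [1 × 0.14 − 0.5 × 0.14²] = 0.3 mA.

Triode; I_D = 0.300 mA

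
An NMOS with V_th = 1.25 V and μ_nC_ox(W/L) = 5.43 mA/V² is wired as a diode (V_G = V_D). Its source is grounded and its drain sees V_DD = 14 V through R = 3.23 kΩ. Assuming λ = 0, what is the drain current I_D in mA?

I_D = 3.59 mA

With gate tied to drain, V_GS = V_DS ≥ V_GS − V_th, so the device is in saturation.
KCL at the drain: ½ k_n (V_GS − V_th)² = (V_DD − V_GS)/R.
Let x = V_GS − 1.25. Then 8.77 x² + x − 12.75 = 0, giving x = 1.15 V (positive root), so V_GS = 2.4 V.
I_D = (V_DD − V_GS)/R = (14 − 2.4) / 3.23 = 3.59 mA.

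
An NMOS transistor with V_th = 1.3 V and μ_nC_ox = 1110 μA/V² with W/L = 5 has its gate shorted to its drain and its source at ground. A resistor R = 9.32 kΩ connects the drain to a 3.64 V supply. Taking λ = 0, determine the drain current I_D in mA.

With gate tied to drain, V_GS = V_DS ≥ V_GS − V_th, so the device is in saturation.
k_n = μ_nC_ox · (W/L) = 5.55 mA/V².
KCL at the drain: ½ k_n (V_GS − V_th)² = (V_DD − V_GS)/R.
Let x = V_GS − 1.3. Then 25.9 x² + x − 2.34 = 0, giving x = 0.282 V (positive root), so V_GS = 1.58 V.
I_D = (V_DD − V_GS)/R = (3.64 − 1.58) / 9.32 = 0.221 mA.

I_D = 0.221 mA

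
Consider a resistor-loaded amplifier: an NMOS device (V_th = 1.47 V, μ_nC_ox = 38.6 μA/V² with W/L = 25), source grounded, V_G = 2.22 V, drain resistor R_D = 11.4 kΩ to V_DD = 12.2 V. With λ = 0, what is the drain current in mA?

V_GS = V_G = 2.22 V, so V_ov = 2.22 − 1.47 = 0.75 V.
k_n = μ_nC_ox · (W/L) = 0.965 mA/V².
Assume saturation: I_D = ½ k_n V_ov² = 0.5 × 0.965 × 0.75² = 0.271 mA, giving V_DS = V_DD − I_D R_D = 12.2 − 0.271 × 11.4 = 9.11 V.
V_DS = 9.11 V ≥ V_ov = 0.75 V, confirming saturation.

I_D = 0.271 mA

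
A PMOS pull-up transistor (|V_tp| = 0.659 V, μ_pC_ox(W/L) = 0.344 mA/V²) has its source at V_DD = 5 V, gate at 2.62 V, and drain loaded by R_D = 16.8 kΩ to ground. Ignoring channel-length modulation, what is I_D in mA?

V_SG = V_DD − V_G = 5 − 2.62 = 2.38 V, so V_ov = 2.38 − 0.659 = 1.72 V.
Assume saturation: I_D = ½ k_p V_ov² = 0.5 × 0.344 × 1.72² = 0.509 mA, giving V_SD = V_DD − I_D R_D = 5 − 0.509 × 16.8 = -3.56 V.
But -3.56 V < V_ov = 1.72 V, so the device is actually in triode.
In triode I_D = k_p[V_ov V_SD − ½ V_SD²] and I_D = (V_DD − V_SD)/R_D. Equating: 2.89 V_SD² − 10.95 V_SD + 5 = 0, giving V_SD = 0.531 V (the root below V_ov).
I_D = (5 − 0.531) / 16.8 = 0.266 mA.

I_D = 0.266 mA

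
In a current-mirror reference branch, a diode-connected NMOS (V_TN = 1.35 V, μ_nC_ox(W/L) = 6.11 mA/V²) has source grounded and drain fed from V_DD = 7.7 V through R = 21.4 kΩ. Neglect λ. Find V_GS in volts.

V_GS = 1.65 V

With gate tied to drain, V_GS = V_DS ≥ V_GS − V_TN, so the device is in saturation.
KCL at the drain: ½ k_n (V_GS − V_TN)² = (V_DD − V_GS)/R.
Let x = V_GS − 1.35. Then 65.4 x² + x − 6.35 = 0, giving x = 0.304 V (positive root), so V_GS = 1.65 V.
I_D = (V_DD − V_GS)/R = (7.7 − 1.65) / 21.4 = 0.283 mA.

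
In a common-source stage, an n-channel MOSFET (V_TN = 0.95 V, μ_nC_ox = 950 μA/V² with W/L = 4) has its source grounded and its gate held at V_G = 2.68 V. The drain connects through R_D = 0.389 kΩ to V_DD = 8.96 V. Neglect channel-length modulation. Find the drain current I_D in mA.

I_D = 5.69 mA

V_GS = V_G = 2.68 V, so V_ov = 2.68 − 0.95 = 1.73 V.
k_n = μ_nC_ox · (W/L) = 3.8 mA/V².
Assume saturation: I_D = ½ k_n V_ov² = 0.5 × 3.8 × 1.73² = 5.69 mA, giving V_DS = V_DD − I_D R_D = 8.96 − 5.69 × 0.389 = 6.75 V.
V_DS = 6.75 V ≥ V_ov = 1.73 V, confirming saturation.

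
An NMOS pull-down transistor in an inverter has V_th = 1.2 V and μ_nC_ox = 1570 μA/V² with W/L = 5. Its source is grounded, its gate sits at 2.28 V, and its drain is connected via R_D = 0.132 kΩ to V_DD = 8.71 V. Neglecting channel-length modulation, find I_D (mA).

V_GS = V_G = 2.28 V, so V_ov = 2.28 − 1.2 = 1.08 V.
k_n = μ_nC_ox · (W/L) = 7.85 mA/V².
Assume saturation: I_D = ½ k_n V_ov² = 0.5 × 7.85 × 1.08² = 4.58 mA, giving V_DS = V_DD − I_D R_D = 8.71 − 4.58 × 0.132 = 8.11 V.
V_DS = 8.11 V ≥ V_ov = 1.08 V, confirming saturation.

I_D = 4.58 mA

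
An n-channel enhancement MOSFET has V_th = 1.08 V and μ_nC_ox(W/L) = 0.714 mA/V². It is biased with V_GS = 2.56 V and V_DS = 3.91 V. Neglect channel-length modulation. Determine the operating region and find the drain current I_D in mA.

Saturation; I_D = 0.782 mA

V_ov = V_GS − V_th = 2.56 − 1.08 = 1.48 V.
Since V_DS = 3.91 V ≥ V_ov = 1.48 V, the device is in saturation.
I_D = ½ k_n V_ov² = 0.5 × 0.714 × 1.48² = 0.782 mA.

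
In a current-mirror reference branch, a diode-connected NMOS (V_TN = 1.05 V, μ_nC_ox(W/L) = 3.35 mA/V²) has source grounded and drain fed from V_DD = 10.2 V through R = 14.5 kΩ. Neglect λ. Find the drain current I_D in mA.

I_D = 0.590 mA

With gate tied to drain, V_GS = V_DS ≥ V_GS − V_TN, so the device is in saturation.
KCL at the drain: ½ k_n (V_GS − V_TN)² = (V_DD − V_GS)/R.
Let x = V_GS − 1.05. Then 24.3 x² + x − 9.15 = 0, giving x = 0.594 V (positive root), so V_GS = 1.64 V.
I_D = (V_DD − V_GS)/R = (10.2 − 1.64) / 14.5 = 0.59 mA.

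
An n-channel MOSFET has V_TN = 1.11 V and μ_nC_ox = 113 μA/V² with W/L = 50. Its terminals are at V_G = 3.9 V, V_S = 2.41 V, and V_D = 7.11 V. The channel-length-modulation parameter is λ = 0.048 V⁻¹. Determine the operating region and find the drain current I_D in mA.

Saturation; I_D = 0.500 mA

V_GS = V_G − V_S = 3.9 − 2.41 = 1.49 V; V_DS = V_D − V_S = 7.11 − 2.41 = 4.7 V.
k_n = μ_nC_ox · (W/L) = 5.65 mA/V².
V_ov = V_GS − V_TN = 1.49 − 1.11 = 0.38 V.
Since V_DS = 4.7 V ≥ V_ov = 0.38 V, the device is in saturation.
I_D = ½ k_n V_ov² (1 + λ V_DS) = 0.5 × 5.65 × 0.38² × (1 + 0.048 × 4.7) = 0.5 mA.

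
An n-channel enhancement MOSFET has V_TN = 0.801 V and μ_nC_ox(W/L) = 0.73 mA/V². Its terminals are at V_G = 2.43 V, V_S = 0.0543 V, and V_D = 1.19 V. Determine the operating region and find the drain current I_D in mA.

V_GS = V_G − V_S = 2.43 − 0.0543 = 2.38 V; V_DS = V_D − V_S = 1.19 − 0.0543 = 1.14 V.
V_ov = V_GS − V_TN = 2.38 − 0.801 = 1.57 V.
Since V_DS = 1.14 V < V_ov = 1.57 V, the device is in the triode region.
I_D = k_n [V_ov · V_DS − ½ V_DS²] = 0.73 × [1.57 × 1.14 − 0.5 × 1.14²] = 0.835 mA.

Triode; I_D = 0.835 mA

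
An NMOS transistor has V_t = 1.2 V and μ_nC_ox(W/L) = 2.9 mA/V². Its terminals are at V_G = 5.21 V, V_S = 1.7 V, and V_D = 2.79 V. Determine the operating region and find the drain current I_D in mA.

Triode; I_D = 5.58 mA

V_GS = V_G − V_S = 5.21 − 1.7 = 3.51 V; V_DS = V_D − V_S = 2.79 − 1.7 = 1.09 V.
V_ov = V_GS − V_t = 3.51 − 1.2 = 2.31 V.
Since V_DS = 1.09 V < V_ov = 2.31 V, the device is in the triode region.
I_D = k_n [V_ov · V_DS − ½ V_DS²] = 2.9 × [2.31 × 1.09 − 0.5 × 1.09²] = 5.58 mA.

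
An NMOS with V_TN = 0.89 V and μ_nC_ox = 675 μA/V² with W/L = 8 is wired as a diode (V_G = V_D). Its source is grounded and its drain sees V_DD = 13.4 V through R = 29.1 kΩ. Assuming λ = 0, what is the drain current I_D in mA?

With gate tied to drain, V_GS = V_DS ≥ V_GS − V_TN, so the device is in saturation.
k_n = μ_nC_ox · (W/L) = 5.4 mA/V².
KCL at the drain: ½ k_n (V_GS − V_TN)² = (V_DD − V_GS)/R.
Let x = V_GS − 0.89. Then 78.6 x² + x − 12.51 = 0, giving x = 0.393 V (positive root), so V_GS = 1.28 V.
I_D = (V_DD − V_GS)/R = (13.4 − 1.28) / 29.1 = 0.416 mA.

I_D = 0.416 mA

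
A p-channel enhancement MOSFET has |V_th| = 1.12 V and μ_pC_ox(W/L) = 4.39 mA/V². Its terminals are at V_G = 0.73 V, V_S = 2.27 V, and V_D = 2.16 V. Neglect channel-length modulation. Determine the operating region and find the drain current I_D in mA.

Triode; I_D = 0.176 mA

V_SG = V_S − V_G = 2.27 − 0.73 = 1.54 V; V_SD = V_S − V_D = 2.27 − 2.16 = 0.11 V.
V_ov = V_SG − |V_th| = 1.54 − 1.12 = 0.42 V.
Since V_SD = 0.11 V < V_ov = 0.42 V, the device is in the triode region.
I_D = k_p [V_ov · V_SD − ½ V_SD²] = 4.39 × [0.42 × 0.11 − 0.5 × 0.11²] = 0.176 mA.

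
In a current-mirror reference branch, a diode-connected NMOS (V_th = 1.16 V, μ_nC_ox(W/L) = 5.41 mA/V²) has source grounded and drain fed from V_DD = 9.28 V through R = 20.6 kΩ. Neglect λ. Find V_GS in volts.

With gate tied to drain, V_GS = V_DS ≥ V_GS − V_th, so the device is in saturation.
KCL at the drain: ½ k_n (V_GS − V_th)² = (V_DD − V_GS)/R.
Let x = V_GS − 1.16. Then 55.7 x² + x − 8.12 = 0, giving x = 0.373 V (positive root), so V_GS = 1.53 V.
I_D = (V_DD − V_GS)/R = (9.28 − 1.53) / 20.6 = 0.376 mA.

V_GS = 1.53 V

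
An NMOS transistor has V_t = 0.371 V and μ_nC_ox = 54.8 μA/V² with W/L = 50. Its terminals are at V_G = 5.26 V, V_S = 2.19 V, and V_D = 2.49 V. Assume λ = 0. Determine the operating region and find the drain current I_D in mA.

Triode; I_D = 2.10 mA

V_GS = V_G − V_S = 5.26 − 2.19 = 3.07 V; V_DS = V_D − V_S = 2.49 − 2.19 = 0.3 V.
k_n = μ_nC_ox · (W/L) = 2.74 mA/V².
V_ov = V_GS − V_t = 3.07 − 0.371 = 2.7 V.
Since V_DS = 0.3 V < V_ov = 2.7 V, the device is in the triode region.
I_D = k_n [V_ov · V_DS − ½ V_DS²] = 2.74 × [2.7 × 0.3 − 0.5 × 0.3²] = 2.1 mA.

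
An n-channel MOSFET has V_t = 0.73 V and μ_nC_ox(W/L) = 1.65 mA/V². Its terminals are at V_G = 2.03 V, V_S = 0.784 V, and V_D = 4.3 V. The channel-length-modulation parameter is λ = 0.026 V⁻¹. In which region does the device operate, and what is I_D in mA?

V_GS = V_G − V_S = 2.03 − 0.784 = 1.25 V; V_DS = V_D − V_S = 4.3 − 0.784 = 3.52 V.
V_ov = V_GS − V_t = 1.25 − 0.73 = 0.516 V.
Since V_DS = 3.52 V ≥ V_ov = 0.516 V, the device is in saturation.
I_D = ½ k_n V_ov² (1 + λ V_DS) = 0.5 × 1.65 × 0.516² × (1 + 0.026 × 3.52) = 0.24 mA.

Saturation; I_D = 0.240 mA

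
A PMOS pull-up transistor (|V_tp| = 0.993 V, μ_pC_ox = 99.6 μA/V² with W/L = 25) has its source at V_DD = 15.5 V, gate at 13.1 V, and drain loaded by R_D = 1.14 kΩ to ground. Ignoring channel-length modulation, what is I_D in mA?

V_SG = V_DD − V_G = 15.5 − 13.1 = 2.4 V, so V_ov = 2.4 − 0.993 = 1.41 V.
k_p = μ_pC_ox · (W/L) = 2.49 mA/V².
Assume saturation: I_D = ½ k_p V_ov² = 0.5 × 2.49 × 1.41² = 2.46 mA, giving V_SD = V_DD − I_D R_D = 15.5 − 2.46 × 1.14 = 12.7 V.
V_SD = 12.7 V ≥ V_ov = 1.41 V, confirming saturation.

I_D = 2.46 mA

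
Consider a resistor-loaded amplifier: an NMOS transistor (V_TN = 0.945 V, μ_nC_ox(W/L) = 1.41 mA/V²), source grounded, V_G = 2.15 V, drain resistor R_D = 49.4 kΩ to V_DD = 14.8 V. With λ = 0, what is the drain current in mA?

V_GS = V_G = 2.15 V, so V_ov = 2.15 − 0.945 = 1.21 V.
Assume saturation: I_D = ½ k_n V_ov² = 0.5 × 1.41 × 1.21² = 1.02 mA, giving V_DS = V_DD − I_D R_D = 14.8 − 1.02 × 49.4 = -35.8 V.
But -35.8 V < V_ov = 1.21 V, so the device is actually in triode.
In triode I_D = k_n[V_ov V_DS − ½ V_DS²] and I_D = (V_DD − V_DS)/R_D. Equating: 34.8 V_DS² − 84.93 V_DS + 14.8 = 0, giving V_DS = 0.189 V (the root below V_ov).
I_D = (14.8 − 0.189) / 49.4 = 0.296 mA.

I_D = 0.296 mA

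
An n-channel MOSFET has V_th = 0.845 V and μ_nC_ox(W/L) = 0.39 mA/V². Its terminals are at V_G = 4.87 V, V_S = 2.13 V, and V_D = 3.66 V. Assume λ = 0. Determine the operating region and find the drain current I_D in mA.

V_GS = V_G − V_S = 4.87 − 2.13 = 2.74 V; V_DS = V_D − V_S = 3.66 − 2.13 = 1.53 V.
V_ov = V_GS − V_th = 2.74 − 0.845 = 1.9 V.
Since V_DS = 1.53 V < V_ov = 1.9 V, the device is in the triode region.
I_D = k_n [V_ov · V_DS − ½ V_DS²] = 0.39 × [1.9 × 1.53 − 0.5 × 1.53²] = 0.674 mA.

Triode; I_D = 0.674 mA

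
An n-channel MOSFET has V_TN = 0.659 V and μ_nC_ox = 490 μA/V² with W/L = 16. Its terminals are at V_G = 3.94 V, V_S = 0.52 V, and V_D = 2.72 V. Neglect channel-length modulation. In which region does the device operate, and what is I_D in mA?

Triode; I_D = 28.6 mA

V_GS = V_G − V_S = 3.94 − 0.52 = 3.42 V; V_DS = V_D − V_S = 2.72 − 0.52 = 2.2 V.
k_n = μ_nC_ox · (W/L) = 7.84 mA/V².
V_ov = V_GS − V_TN = 3.42 − 0.659 = 2.76 V.
Since V_DS = 2.2 V < V_ov = 2.76 V, the device is in the triode region.
I_D = k_n [V_ov · V_DS − ½ V_DS²] = 7.84 × [2.76 × 2.2 − 0.5 × 2.2²] = 28.6 mA.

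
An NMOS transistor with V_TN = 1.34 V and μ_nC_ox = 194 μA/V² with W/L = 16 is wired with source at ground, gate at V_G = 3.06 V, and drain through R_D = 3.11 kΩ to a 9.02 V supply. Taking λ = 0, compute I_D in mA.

I_D = 2.70 mA

V_GS = V_G = 3.06 V, so V_ov = 3.06 − 1.34 = 1.72 V.
k_n = μ_nC_ox · (W/L) = 3.104 mA/V².
Assume saturation: I_D = ½ k_n V_ov² = 0.5 × 3.104 × 1.72² = 4.59 mA, giving V_DS = V_DD − I_D R_D = 9.02 − 4.59 × 3.11 = -5.26 V.
But -5.26 V < V_ov = 1.72 V, so the device is actually in triode.
In triode I_D = k_n[V_ov V_DS − ½ V_DS²] and I_D = (V_DD − V_DS)/R_D. Equating: 4.83 V_DS² − 17.6 V_DS + 9.02 = 0, giving V_DS = 0.617 V (the root below V_ov).
I_D = (9.02 − 0.617) / 3.11 = 2.7 mA.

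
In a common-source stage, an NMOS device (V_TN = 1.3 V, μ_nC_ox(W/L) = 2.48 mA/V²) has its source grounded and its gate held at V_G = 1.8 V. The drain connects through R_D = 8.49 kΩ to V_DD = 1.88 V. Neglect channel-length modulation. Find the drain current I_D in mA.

I_D = 0.198 mA

V_GS = V_G = 1.8 V, so V_ov = 1.8 − 1.3 = 0.5 V.
Assume saturation: I_D = ½ k_n V_ov² = 0.5 × 2.48 × 0.5² = 0.31 mA, giving V_DS = V_DD − I_D R_D = 1.88 − 0.31 × 8.49 = -0.752 V.
But -0.752 V < V_ov = 0.5 V, so the device is actually in triode.
In triode I_D = k_n[V_ov V_DS − ½ V_DS²] and I_D = (V_DD − V_DS)/R_D. Equating: 10.5 V_DS² − 11.53 V_DS + 1.88 = 0, giving V_DS = 0.199 V (the root below V_ov).
I_D = (1.88 − 0.199) / 8.49 = 0.198 mA.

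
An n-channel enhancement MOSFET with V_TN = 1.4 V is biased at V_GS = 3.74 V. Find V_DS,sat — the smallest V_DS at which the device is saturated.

The boundary between triode and saturation is V_DS = V_GS − V_TN = V_ov.
V_ov = 3.74 − 1.4 = 2.34 V.

V_DS,sat = 2.34 V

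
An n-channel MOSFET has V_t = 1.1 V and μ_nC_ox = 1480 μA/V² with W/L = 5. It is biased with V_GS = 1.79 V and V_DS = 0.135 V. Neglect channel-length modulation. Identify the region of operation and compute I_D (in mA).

Triode; I_D = 0.622 mA

k_n = μ_nC_ox · (W/L) = 7.4 mA/V².
V_ov = V_GS − V_t = 1.79 − 1.1 = 0.69 V.
Since V_DS = 0.135 V < V_ov = 0.69 V, the device is in the triode region.
I_D = k_n [V_ov · V_DS − ½ V_DS²] = 7.4 × [0.69 × 0.135 − 0.5 × 0.135²] = 0.622 mA.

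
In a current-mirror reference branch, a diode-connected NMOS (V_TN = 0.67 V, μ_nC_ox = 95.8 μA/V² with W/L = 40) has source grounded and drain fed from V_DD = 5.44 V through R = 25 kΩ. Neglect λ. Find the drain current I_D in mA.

I_D = 0.179 mA

With gate tied to drain, V_GS = V_DS ≥ V_GS − V_TN, so the device is in saturation.
k_n = μ_nC_ox · (W/L) = 3.832 mA/V².
KCL at the drain: ½ k_n (V_GS − V_TN)² = (V_DD − V_GS)/R.
Let x = V_GS − 0.67. Then 47.9 x² + x − 4.77 = 0, giving x = 0.305 V (positive root), so V_GS = 0.975 V.
I_D = (V_DD − V_GS)/R = (5.44 − 0.975) / 25 = 0.179 mA.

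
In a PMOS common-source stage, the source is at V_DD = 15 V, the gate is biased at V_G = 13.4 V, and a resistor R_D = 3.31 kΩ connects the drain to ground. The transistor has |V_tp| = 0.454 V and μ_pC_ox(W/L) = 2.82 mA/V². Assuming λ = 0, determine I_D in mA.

V_SG = V_DD − V_G = 15 − 13.4 = 1.6 V, so V_ov = 1.6 − 0.454 = 1.15 V.
Assume saturation: I_D = ½ k_p V_ov² = 0.5 × 2.82 × 1.15² = 1.85 mA, giving V_SD = V_DD − I_D R_D = 15 − 1.85 × 3.31 = 8.87 V.
V_SD = 8.87 V ≥ V_ov = 1.15 V, confirming saturation.

I_D = 1.85 mA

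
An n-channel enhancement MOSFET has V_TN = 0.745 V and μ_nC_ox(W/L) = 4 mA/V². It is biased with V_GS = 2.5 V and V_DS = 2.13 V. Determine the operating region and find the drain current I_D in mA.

Saturation; I_D = 6.16 mA

V_ov = V_GS − V_TN = 2.5 − 0.745 = 1.75 V.
Since V_DS = 2.13 V ≥ V_ov = 1.75 V, the device is in saturation.
I_D = ½ k_n V_ov² = 0.5 × 4 × 1.75² = 6.16 mA.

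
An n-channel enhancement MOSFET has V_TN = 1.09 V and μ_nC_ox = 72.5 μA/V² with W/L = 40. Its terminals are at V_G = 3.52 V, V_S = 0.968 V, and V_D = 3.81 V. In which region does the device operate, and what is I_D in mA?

Saturation; I_D = 3.10 mA

V_GS = V_G − V_S = 3.52 − 0.968 = 2.55 V; V_DS = V_D − V_S = 3.81 − 0.968 = 2.84 V.
k_n = μ_nC_ox · (W/L) = 2.9 mA/V².
V_ov = V_GS − V_TN = 2.55 − 1.09 = 1.46 V.
Since V_DS = 2.84 V ≥ V_ov = 1.46 V, the device is in saturation.
I_D = ½ k_n V_ov² = 0.5 × 2.9 × 1.46² = 3.1 mA.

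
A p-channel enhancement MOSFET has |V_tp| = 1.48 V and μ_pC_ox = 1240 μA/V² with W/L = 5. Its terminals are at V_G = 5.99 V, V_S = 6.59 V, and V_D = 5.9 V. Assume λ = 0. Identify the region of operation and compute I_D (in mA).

V_SG = V_S − V_G = 6.59 − 5.99 = 0.6 V; V_SD = V_S − V_D = 6.59 − 5.9 = 0.69 V.
V_SG = 0.6 V < |V_tp| = 1.48 V, so the transistor is in cutoff.

Cutoff; I_D = 0 mA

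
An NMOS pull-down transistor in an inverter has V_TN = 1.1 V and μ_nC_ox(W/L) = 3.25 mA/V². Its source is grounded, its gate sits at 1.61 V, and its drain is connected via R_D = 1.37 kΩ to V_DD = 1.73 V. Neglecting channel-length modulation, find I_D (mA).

I_D = 0.423 mA

V_GS = V_G = 1.61 V, so V_ov = 1.61 − 1.1 = 0.51 V.
Assume saturation: I_D = ½ k_n V_ov² = 0.5 × 3.25 × 0.51² = 0.423 mA, giving V_DS = V_DD − I_D R_D = 1.73 − 0.423 × 1.37 = 1.15 V.
V_DS = 1.15 V ≥ V_ov = 0.51 V, confirming saturation.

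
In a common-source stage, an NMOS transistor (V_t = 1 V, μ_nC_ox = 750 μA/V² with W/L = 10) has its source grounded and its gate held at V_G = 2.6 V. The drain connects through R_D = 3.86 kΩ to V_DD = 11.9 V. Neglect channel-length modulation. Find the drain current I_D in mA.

I_D = 3.01 mA

V_GS = V_G = 2.6 V, so V_ov = 2.6 − 1 = 1.6 V.
k_n = μ_nC_ox · (W/L) = 7.5 mA/V².
Assume saturation: I_D = ½ k_n V_ov² = 0.5 × 7.5 × 1.6² = 9.6 mA, giving V_DS = V_DD − I_D R_D = 11.9 − 9.6 × 3.86 = -25.2 V.
But -25.2 V < V_ov = 1.6 V, so the device is actually in triode.
In triode I_D = k_n[V_ov V_DS − ½ V_DS²] and I_D = (V_DD − V_DS)/R_D. Equating: 14.5 V_DS² − 47.32 V_DS + 11.9 = 0, giving V_DS = 0.275 V (the root below V_ov).
I_D = (11.9 − 0.275) / 3.86 = 3.01 mA.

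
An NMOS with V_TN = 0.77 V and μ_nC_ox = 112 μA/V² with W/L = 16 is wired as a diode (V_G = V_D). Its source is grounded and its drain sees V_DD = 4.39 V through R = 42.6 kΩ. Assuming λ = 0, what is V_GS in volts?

With gate tied to drain, V_GS = V_DS ≥ V_GS − V_TN, so the device is in saturation.
k_n = μ_nC_ox · (W/L) = 1.792 mA/V².
KCL at the drain: ½ k_n (V_GS − V_TN)² = (V_DD − V_GS)/R.
Let x = V_GS − 0.77. Then 38.2 x² + x − 3.62 = 0, giving x = 0.295 V (positive root), so V_GS = 1.07 V.
I_D = (V_DD − V_GS)/R = (4.39 − 1.07) / 42.6 = 0.078 mA.

V_GS = 1.07 V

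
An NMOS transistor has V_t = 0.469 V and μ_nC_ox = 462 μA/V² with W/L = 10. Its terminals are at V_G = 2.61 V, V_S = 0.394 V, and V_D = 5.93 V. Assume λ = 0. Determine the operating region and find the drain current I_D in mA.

V_GS = V_G − V_S = 2.61 − 0.394 = 2.22 V; V_DS = V_D − V_S = 5.93 − 0.394 = 5.54 V.
k_n = μ_nC_ox · (W/L) = 4.62 mA/V².
V_ov = V_GS − V_t = 2.22 − 0.469 = 1.75 V.
Since V_DS = 5.54 V ≥ V_ov = 1.75 V, the device is in saturation.
I_D = ½ k_n V_ov² = 0.5 × 4.62 × 1.75² = 7.05 mA.

Saturation; I_D = 7.05 mA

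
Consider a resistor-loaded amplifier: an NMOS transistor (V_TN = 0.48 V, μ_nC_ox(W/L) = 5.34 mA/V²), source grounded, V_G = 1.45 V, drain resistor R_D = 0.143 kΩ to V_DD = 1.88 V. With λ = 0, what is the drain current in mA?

V_GS = V_G = 1.45 V, so V_ov = 1.45 − 0.48 = 0.97 V.
Assume saturation: I_D = ½ k_n V_ov² = 0.5 × 5.34 × 0.97² = 2.51 mA, giving V_DS = V_DD − I_D R_D = 1.88 − 2.51 × 0.143 = 1.52 V.
V_DS = 1.52 V ≥ V_ov = 0.97 V, confirming saturation.

I_D = 2.51 mA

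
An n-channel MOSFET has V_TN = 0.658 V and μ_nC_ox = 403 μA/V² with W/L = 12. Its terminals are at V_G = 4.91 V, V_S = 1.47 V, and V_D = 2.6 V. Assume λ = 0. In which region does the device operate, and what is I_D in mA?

V_GS = V_G − V_S = 4.91 − 1.47 = 3.44 V; V_DS = V_D − V_S = 2.6 − 1.47 = 1.13 V.
k_n = μ_nC_ox · (W/L) = 4.836 mA/V².
V_ov = V_GS − V_TN = 3.44 − 0.658 = 2.78 V.
Since V_DS = 1.13 V < V_ov = 2.78 V, the device is in the triode region.
I_D = k_n [V_ov · V_DS − ½ V_DS²] = 4.836 × [2.78 × 1.13 − 0.5 × 1.13²] = 12.1 mA.

Triode; I_D = 12.1 mA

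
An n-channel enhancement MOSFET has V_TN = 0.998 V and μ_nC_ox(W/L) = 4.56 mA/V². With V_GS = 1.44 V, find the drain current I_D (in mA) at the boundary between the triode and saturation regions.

At the boundary V_DS = V_ov = V_GS − V_TN = 1.44 − 0.998 = 0.442 V.
I_D = ½ k_n V_ov² = 0.5 × 4.56 × 0.442² = 0.445 mA.

I_D = 0.445 mA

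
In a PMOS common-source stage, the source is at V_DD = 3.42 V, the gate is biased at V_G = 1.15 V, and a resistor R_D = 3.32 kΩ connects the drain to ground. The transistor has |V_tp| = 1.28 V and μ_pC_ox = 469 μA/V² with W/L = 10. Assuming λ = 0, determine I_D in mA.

I_D = 0.960 mA

V_SG = V_DD − V_G = 3.42 − 1.15 = 2.27 V, so V_ov = 2.27 − 1.28 = 0.99 V.
k_p = μ_pC_ox · (W/L) = 4.69 mA/V².
Assume saturation: I_D = ½ k_p V_ov² = 0.5 × 4.69 × 0.99² = 2.3 mA, giving V_SD = V_DD − I_D R_D = 3.42 − 2.3 × 3.32 = -4.21 V.
But -4.21 V < V_ov = 0.99 V, so the device is actually in triode.
In triode I_D = k_p[V_ov V_SD − ½ V_SD²] and I_D = (V_DD − V_SD)/R_D. Equating: 7.79 V_SD² − 16.42 V_SD + 3.42 = 0, giving V_SD = 0.234 V (the root below V_ov).
I_D = (3.42 − 0.234) / 3.32 = 0.96 mA.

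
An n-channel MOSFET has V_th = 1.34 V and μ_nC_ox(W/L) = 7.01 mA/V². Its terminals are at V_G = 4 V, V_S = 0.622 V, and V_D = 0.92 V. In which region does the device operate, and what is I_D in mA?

V_GS = V_G − V_S = 4 − 0.622 = 3.38 V; V_DS = V_D − V_S = 0.92 − 0.622 = 0.298 V.
V_ov = V_GS − V_th = 3.38 − 1.34 = 2.04 V.
Since V_DS = 0.298 V < V_ov = 2.04 V, the device is in the triode region.
I_D = k_n [V_ov · V_DS − ½ V_DS²] = 7.01 × [2.04 × 0.298 − 0.5 × 0.298²] = 3.95 mA.

Triode; I_D = 3.95 mA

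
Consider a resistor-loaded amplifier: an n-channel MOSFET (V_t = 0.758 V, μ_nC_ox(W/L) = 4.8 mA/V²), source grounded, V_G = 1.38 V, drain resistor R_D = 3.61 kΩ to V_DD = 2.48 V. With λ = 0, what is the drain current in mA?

I_D = 0.615 mA

V_GS = V_G = 1.38 V, so V_ov = 1.38 − 0.758 = 0.622 V.
Assume saturation: I_D = ½ k_n V_ov² = 0.5 × 4.8 × 0.622² = 0.929 mA, giving V_DS = V_DD − I_D R_D = 2.48 − 0.929 × 3.61 = -0.872 V.
But -0.872 V < V_ov = 0.622 V, so the device is actually in triode.
In triode I_D = k_n[V_ov V_DS − ½ V_DS²] and I_D = (V_DD − V_DS)/R_D. Equating: 8.66 V_DS² − 11.78 V_DS + 2.48 = 0, giving V_DS = 0.26 V (the root below V_ov).
I_D = (2.48 − 0.26) / 3.61 = 0.615 mA.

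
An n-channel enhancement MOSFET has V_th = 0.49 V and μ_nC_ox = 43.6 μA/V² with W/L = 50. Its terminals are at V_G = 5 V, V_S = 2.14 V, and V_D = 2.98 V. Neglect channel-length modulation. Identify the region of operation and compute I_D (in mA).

Triode; I_D = 3.57 mA

V_GS = V_G − V_S = 5 − 2.14 = 2.86 V; V_DS = V_D − V_S = 2.98 − 2.14 = 0.84 V.
k_n = μ_nC_ox · (W/L) = 2.18 mA/V².
V_ov = V_GS − V_th = 2.86 − 0.49 = 2.37 V.
Since V_DS = 0.84 V < V_ov = 2.37 V, the device is in the triode region.
I_D = k_n [V_ov · V_DS − ½ V_DS²] = 2.18 × [2.37 × 0.84 − 0.5 × 0.84²] = 3.57 mA.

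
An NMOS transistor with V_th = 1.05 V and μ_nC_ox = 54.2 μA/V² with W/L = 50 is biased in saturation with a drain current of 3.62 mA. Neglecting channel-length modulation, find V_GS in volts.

V_GS = 2.68 V

k_n = μ_nC_ox · (W/L) = 2.71 mA/V².
In saturation I_D = ½ k_n (V_GS − V_th)², so V_GS − V_th = √(2 I_D / k_n) = √(2 × 3.62 / 2.71) = 1.63 V.
V_GS = 1.05 + 1.63 = 2.68 V.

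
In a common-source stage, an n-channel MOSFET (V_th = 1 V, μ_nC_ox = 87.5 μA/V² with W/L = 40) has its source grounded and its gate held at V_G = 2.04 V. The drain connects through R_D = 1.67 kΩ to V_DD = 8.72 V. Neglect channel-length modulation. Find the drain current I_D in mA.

V_GS = V_G = 2.04 V, so V_ov = 2.04 − 1 = 1.04 V.
k_n = μ_nC_ox · (W/L) = 3.5 mA/V².
Assume saturation: I_D = ½ k_n V_ov² = 0.5 × 3.5 × 1.04² = 1.89 mA, giving V_DS = V_DD − I_D R_D = 8.72 − 1.89 × 1.67 = 5.56 V.
V_DS = 5.56 V ≥ V_ov = 1.04 V, confirming saturation.

I_D = 1.89 mA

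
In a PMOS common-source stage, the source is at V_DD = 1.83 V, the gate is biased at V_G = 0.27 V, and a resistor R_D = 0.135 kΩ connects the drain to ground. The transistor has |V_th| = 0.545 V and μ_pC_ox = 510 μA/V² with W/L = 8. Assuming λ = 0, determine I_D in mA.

I_D = 2.10 mA

V_SG = V_DD − V_G = 1.83 − 0.27 = 1.56 V, so V_ov = 1.56 − 0.545 = 1.02 V.
k_p = μ_pC_ox · (W/L) = 4.08 mA/V².
Assume saturation: I_D = ½ k_p V_ov² = 0.5 × 4.08 × 1.02² = 2.1 mA, giving V_SD = V_DD − I_D R_D = 1.83 − 2.1 × 0.135 = 1.55 V.
V_SD = 1.55 V ≥ V_ov = 1.02 V, confirming saturation.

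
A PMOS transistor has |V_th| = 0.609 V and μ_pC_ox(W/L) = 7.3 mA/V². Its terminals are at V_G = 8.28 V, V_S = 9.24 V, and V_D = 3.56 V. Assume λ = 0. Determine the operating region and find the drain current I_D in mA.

V_SG = V_S − V_G = 9.24 − 8.28 = 0.96 V; V_SD = V_S − V_D = 9.24 − 3.56 = 5.68 V.
V_ov = V_SG − |V_th| = 0.96 − 0.609 = 0.351 V.
Since V_SD = 5.68 V ≥ V_ov = 0.351 V, the device is in saturation.
I_D = ½ k_p V_ov² = 0.5 × 7.3 × 0.351² = 0.45 mA.

Saturation; I_D = 0.450 mA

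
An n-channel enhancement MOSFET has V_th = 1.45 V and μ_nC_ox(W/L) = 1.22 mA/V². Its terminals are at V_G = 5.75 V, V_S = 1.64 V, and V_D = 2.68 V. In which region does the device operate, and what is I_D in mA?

V_GS = V_G − V_S = 5.75 − 1.64 = 4.11 V; V_DS = V_D − V_S = 2.68 − 1.64 = 1.04 V.
V_ov = V_GS − V_th = 4.11 − 1.45 = 2.66 V.
Since V_DS = 1.04 V < V_ov = 2.66 V, the device is in the triode region.
I_D = k_n [V_ov · V_DS − ½ V_DS²] = 1.22 × [2.66 × 1.04 − 0.5 × 1.04²] = 2.72 mA.

Triode; I_D = 2.72 mA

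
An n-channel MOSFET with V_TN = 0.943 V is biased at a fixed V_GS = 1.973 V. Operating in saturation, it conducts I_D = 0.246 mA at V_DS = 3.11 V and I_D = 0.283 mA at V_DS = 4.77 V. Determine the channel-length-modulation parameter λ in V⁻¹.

With V_GS fixed, I_D ∝ (1 + λ V_DS) in saturation, so I_D2/I_D1 = (1 + λ V_DS2)/(1 + λ V_DS1).
0.283/0.246 = 1.15 = (1 + 4.77 λ)/(1 + 3.11 λ).
Solving: λ (I_D1 V_DS2 − I_D2 V_DS1) = I_D2 − I_D1, so λ = (0.283 − 0.246) / (0.246 × 4.77 − 0.283 × 3.11) = 0.037 / 0.293 = 0.126 V⁻¹.

λ = 0.126 V⁻¹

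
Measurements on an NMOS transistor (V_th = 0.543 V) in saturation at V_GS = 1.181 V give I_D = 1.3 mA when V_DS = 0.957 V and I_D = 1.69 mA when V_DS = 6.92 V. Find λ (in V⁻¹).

λ = 0.0529 V⁻¹

With V_GS fixed, I_D ∝ (1 + λ V_DS) in saturation, so I_D2/I_D1 = (1 + λ V_DS2)/(1 + λ V_DS1).
1.69/1.3 = 1.3 = (1 + 6.92 λ)/(1 + 0.957 λ).
Solving: λ (I_D1 V_DS2 − I_D2 V_DS1) = I_D2 − I_D1, so λ = (1.69 − 1.3) / (1.3 × 6.92 − 1.69 × 0.957) = 0.39 / 7.38 = 0.0529 V⁻¹.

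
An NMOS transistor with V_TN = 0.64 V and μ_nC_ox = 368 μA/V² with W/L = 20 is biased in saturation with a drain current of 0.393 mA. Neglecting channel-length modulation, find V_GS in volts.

V_GS = 0.967 V

k_n = μ_nC_ox · (W/L) = 7.36 mA/V².
In saturation I_D = ½ k_n (V_GS − V_TN)², so V_GS − V_TN = √(2 I_D / k_n) = √(2 × 0.393 / 7.36) = 0.327 V.
V_GS = 0.64 + 0.327 = 0.967 V.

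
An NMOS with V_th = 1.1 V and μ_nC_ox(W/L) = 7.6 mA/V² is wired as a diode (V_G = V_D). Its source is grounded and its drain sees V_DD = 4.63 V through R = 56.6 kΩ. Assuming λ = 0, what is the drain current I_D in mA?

I_D = 0.0601 mA

With gate tied to drain, V_GS = V_DS ≥ V_GS − V_th, so the device is in saturation.
KCL at the drain: ½ k_n (V_GS − V_th)² = (V_DD − V_GS)/R.
Let x = V_GS − 1.1. Then 215 x² + x − 3.53 = 0, giving x = 0.126 V (positive root), so V_GS = 1.23 V.
I_D = (V_DD − V_GS)/R = (4.63 − 1.23) / 56.6 = 0.0601 mA.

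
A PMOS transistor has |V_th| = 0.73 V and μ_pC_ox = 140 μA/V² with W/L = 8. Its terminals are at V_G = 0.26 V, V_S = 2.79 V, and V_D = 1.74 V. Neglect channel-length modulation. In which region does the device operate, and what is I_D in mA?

V_SG = V_S − V_G = 2.79 − 0.26 = 2.53 V; V_SD = V_S − V_D = 2.79 − 1.74 = 1.05 V.
k_p = μ_pC_ox · (W/L) = 1.12 mA/V².
V_ov = V_SG − |V_th| = 2.53 − 0.73 = 1.8 V.
Since V_SD = 1.05 V < V_ov = 1.8 V, the device is in the triode region.
I_D = k_p [V_ov · V_SD − ½ V_SD²] = 1.12 × [1.8 × 1.05 − 0.5 × 1.05²] = 1.5 mA.

Triode; I_D = 1.50 mA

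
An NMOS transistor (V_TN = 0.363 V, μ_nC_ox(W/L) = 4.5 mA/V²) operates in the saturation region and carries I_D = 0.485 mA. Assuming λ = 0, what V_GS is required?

V_GS = 0.827 V

In saturation I_D = ½ k_n (V_GS − V_TN)², so V_GS − V_TN = √(2 I_D / k_n) = √(2 × 0.485 / 4.5) = 0.464 V.
V_GS = 0.363 + 0.464 = 0.827 V.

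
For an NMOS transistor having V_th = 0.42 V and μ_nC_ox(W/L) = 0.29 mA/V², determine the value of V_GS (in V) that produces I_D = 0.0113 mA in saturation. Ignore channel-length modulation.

V_GS = 0.699 V

In saturation I_D = ½ k_n (V_GS − V_th)², so V_GS − V_th = √(2 I_D / k_n) = √(2 × 0.0113 / 0.29) = 0.279 V.
V_GS = 0.42 + 0.279 = 0.699 V.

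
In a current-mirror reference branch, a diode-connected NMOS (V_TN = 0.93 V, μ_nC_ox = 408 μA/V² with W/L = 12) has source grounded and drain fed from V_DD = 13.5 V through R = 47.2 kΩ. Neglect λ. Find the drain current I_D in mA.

I_D = 0.259 mA

With gate tied to drain, V_GS = V_DS ≥ V_GS − V_TN, so the device is in saturation.
k_n = μ_nC_ox · (W/L) = 4.896 mA/V².
KCL at the drain: ½ k_n (V_GS − V_TN)² = (V_DD − V_GS)/R.
Let x = V_GS − 0.93. Then 116 x² + x − 12.57 = 0, giving x = 0.326 V (positive root), so V_GS = 1.26 V.
I_D = (V_DD − V_GS)/R = (13.5 − 1.26) / 47.2 = 0.259 mA.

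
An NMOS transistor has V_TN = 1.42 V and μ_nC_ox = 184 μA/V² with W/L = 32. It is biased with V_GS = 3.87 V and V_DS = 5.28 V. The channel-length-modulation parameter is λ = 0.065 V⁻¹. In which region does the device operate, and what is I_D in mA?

Saturation; I_D = 23.7 mA

k_n = μ_nC_ox · (W/L) = 5.888 mA/V².
V_ov = V_GS − V_TN = 3.87 − 1.42 = 2.45 V.
Since V_DS = 5.28 V ≥ V_ov = 2.45 V, the device is in saturation.
I_D = ½ k_n V_ov² (1 + λ V_DS) = 0.5 × 5.888 × 2.45² × (1 + 0.065 × 5.28) = 23.7 mA.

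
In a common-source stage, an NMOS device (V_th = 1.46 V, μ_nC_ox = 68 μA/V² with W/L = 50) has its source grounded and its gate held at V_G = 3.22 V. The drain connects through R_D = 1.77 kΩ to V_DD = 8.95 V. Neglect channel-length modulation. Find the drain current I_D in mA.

V_GS = V_G = 3.22 V, so V_ov = 3.22 − 1.46 = 1.76 V.
k_n = μ_nC_ox · (W/L) = 3.4 mA/V².
Assume saturation: I_D = ½ k_n V_ov² = 0.5 × 3.4 × 1.76² = 5.27 mA, giving V_DS = V_DD − I_D R_D = 8.95 − 5.27 × 1.77 = -0.371 V.
But -0.371 V < V_ov = 1.76 V, so the device is actually in triode.
In triode I_D = k_n[V_ov V_DS − ½ V_DS²] and I_D = (V_DD − V_DS)/R_D. Equating: 3.01 V_DS² − 11.59 V_DS + 8.95 = 0, giving V_DS = 1.07 V (the root below V_ov).
I_D = (8.95 − 1.07) / 1.77 = 4.45 mA.

I_D = 4.45 mA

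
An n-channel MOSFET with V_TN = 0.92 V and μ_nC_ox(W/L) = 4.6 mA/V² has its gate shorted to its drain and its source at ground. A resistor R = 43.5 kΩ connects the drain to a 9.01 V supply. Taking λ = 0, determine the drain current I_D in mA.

With gate tied to drain, V_GS = V_DS ≥ V_GS − V_TN, so the device is in saturation.
KCL at the drain: ½ k_n (V_GS − V_TN)² = (V_DD − V_GS)/R.
Let x = V_GS − 0.92. Then 100 x² + x − 8.09 = 0, giving x = 0.279 V (positive root), so V_GS = 1.2 V.
I_D = (V_DD − V_GS)/R = (9.01 − 1.2) / 43.5 = 0.18 mA.

I_D = 0.180 mA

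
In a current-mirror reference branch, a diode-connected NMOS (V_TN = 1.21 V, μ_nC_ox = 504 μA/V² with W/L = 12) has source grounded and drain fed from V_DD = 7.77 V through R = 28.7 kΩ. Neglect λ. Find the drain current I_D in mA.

With gate tied to drain, V_GS = V_DS ≥ V_GS − V_TN, so the device is in saturation.
k_n = μ_nC_ox · (W/L) = 6.048 mA/V².
KCL at the drain: ½ k_n (V_GS − V_TN)² = (V_DD − V_GS)/R.
Let x = V_GS − 1.21. Then 86.8 x² + x − 6.56 = 0, giving x = 0.269 V (positive root), so V_GS = 1.48 V.
I_D = (V_DD − V_GS)/R = (7.77 − 1.48) / 28.7 = 0.219 mA.

I_D = 0.219 mA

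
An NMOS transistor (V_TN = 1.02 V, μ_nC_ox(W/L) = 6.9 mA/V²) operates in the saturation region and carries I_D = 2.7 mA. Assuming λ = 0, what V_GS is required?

V_GS = 1.90 V

In saturation I_D = ½ k_n (V_GS − V_TN)², so V_GS − V_TN = √(2 I_D / k_n) = √(2 × 2.7 / 6.9) = 0.885 V.
V_GS = 1.02 + 0.885 = 1.9 V.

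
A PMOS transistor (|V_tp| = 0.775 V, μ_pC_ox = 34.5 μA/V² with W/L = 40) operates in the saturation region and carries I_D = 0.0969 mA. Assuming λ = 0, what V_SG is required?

V_SG = 1.15 V

k_p = μ_pC_ox · (W/L) = 1.38 mA/V².
In saturation I_D = ½ k_p (V_SG − |V_tp|)², so V_SG − |V_tp| = √(2 I_D / k_p) = √(2 × 0.0969 / 1.38) = 0.375 V.
V_SG = 0.775 + 0.375 = 1.15 V.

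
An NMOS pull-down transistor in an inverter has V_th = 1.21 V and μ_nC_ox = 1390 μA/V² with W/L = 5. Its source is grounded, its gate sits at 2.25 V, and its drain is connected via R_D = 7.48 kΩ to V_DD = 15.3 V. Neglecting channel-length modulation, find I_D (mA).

I_D = 2.00 mA

V_GS = V_G = 2.25 V, so V_ov = 2.25 − 1.21 = 1.04 V.
k_n = μ_nC_ox · (W/L) = 6.95 mA/V².
Assume saturation: I_D = ½ k_n V_ov² = 0.5 × 6.95 × 1.04² = 3.76 mA, giving V_DS = V_DD − I_D R_D = 15.3 − 3.76 × 7.48 = -12.8 V.
But -12.8 V < V_ov = 1.04 V, so the device is actually in triode.
In triode I_D = k_n[V_ov V_DS − ½ V_DS²] and I_D = (V_DD − V_DS)/R_D. Equating: 26 V_DS² − 55.07 V_DS + 15.3 = 0, giving V_DS = 0.329 V (the root below V_ov).
I_D = (15.3 − 0.329) / 7.48 = 2 mA.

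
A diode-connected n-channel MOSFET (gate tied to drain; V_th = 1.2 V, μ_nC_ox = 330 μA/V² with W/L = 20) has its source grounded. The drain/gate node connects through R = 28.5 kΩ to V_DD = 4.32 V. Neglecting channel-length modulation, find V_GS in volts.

With gate tied to drain, V_GS = V_DS ≥ V_GS − V_th, so the device is in saturation.
k_n = μ_nC_ox · (W/L) = 6.6 mA/V².
KCL at the drain: ½ k_n (V_GS − V_th)² = (V_DD − V_GS)/R.
Let x = V_GS − 1.2. Then 94 x² + x − 3.12 = 0, giving x = 0.177 V (positive root), so V_GS = 1.38 V.
I_D = (V_DD − V_GS)/R = (4.32 − 1.38) / 28.5 = 0.103 mA.

V_GS = 1.38 V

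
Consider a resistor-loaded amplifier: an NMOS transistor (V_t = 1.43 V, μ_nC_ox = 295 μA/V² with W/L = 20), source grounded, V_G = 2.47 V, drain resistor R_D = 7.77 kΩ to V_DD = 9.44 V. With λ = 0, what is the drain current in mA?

V_GS = V_G = 2.47 V, so V_ov = 2.47 − 1.43 = 1.04 V.
k_n = μ_nC_ox · (W/L) = 5.9 mA/V².
Assume saturation: I_D = ½ k_n V_ov² = 0.5 × 5.9 × 1.04² = 3.19 mA, giving V_DS = V_DD − I_D R_D = 9.44 − 3.19 × 7.77 = -15.4 V.
But -15.4 V < V_ov = 1.04 V, so the device is actually in triode.
In triode I_D = k_n[V_ov V_DS − ½ V_DS²] and I_D = (V_DD − V_DS)/R_D. Equating: 22.9 V_DS² − 48.68 V_DS + 9.44 = 0, giving V_DS = 0.216 V (the root below V_ov).
I_D = (9.44 − 0.216) / 7.77 = 1.19 mA.

I_D = 1.19 mA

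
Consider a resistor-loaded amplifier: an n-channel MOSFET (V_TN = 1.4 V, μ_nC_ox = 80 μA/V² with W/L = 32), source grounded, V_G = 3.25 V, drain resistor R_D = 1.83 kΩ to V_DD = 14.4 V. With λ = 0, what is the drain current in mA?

I_D = 4.38 mA

V_GS = V_G = 3.25 V, so V_ov = 3.25 − 1.4 = 1.85 V.
k_n = μ_nC_ox · (W/L) = 2.56 mA/V².
Assume saturation: I_D = ½ k_n V_ov² = 0.5 × 2.56 × 1.85² = 4.38 mA, giving V_DS = V_DD − I_D R_D = 14.4 − 4.38 × 1.83 = 6.38 V.
V_DS = 6.38 V ≥ V_ov = 1.85 V, confirming saturation.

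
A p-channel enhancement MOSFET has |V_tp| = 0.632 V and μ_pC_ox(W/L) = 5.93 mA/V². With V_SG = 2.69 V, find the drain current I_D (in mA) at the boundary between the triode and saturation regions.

At the boundary V_SD = V_ov = V_SG − |V_tp| = 2.69 − 0.632 = 2.06 V.
I_D = ½ k_p V_ov² = 0.5 × 5.93 × 2.06² = 12.6 mA.

I_D = 12.6 mA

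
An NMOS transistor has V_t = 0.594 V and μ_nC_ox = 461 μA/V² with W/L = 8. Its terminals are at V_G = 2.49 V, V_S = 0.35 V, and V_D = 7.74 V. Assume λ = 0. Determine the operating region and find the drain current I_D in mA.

Saturation; I_D = 4.41 mA

V_GS = V_G − V_S = 2.49 − 0.35 = 2.14 V; V_DS = V_D − V_S = 7.74 − 0.35 = 7.39 V.
k_n = μ_nC_ox · (W/L) = 3.688 mA/V².
V_ov = V_GS − V_t = 2.14 − 0.594 = 1.55 V.
Since V_DS = 7.39 V ≥ V_ov = 1.55 V, the device is in saturation.
I_D = ½ k_n V_ov² = 0.5 × 3.688 × 1.55² = 4.41 mA.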